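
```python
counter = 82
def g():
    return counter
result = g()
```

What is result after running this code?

Step 1: counter = 82 is defined in the global scope.
Step 2: g() looks up counter. No local counter exists, so Python checks the global scope via LEGB rule and finds counter = 82.
Step 3: result = 82

The answer is 82.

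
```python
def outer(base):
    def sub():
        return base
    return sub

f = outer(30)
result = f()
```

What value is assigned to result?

Step 1: outer(30) creates closure capturing base = 30.
Step 2: f() returns the captured base = 30.
Step 3: result = 30

The answer is 30.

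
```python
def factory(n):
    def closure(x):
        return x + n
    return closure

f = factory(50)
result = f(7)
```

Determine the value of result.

Step 1: factory(50) creates a closure that captures n = 50.
Step 2: f(7) calls the closure with x = 7, returning 7 + 50 = 57.
Step 3: result = 57

The answer is 57.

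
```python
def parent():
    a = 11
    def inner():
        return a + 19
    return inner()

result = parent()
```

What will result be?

Step 1: parent() defines a = 11.
Step 2: inner() reads a = 11 from enclosing scope, returns 11 + 19 = 30.
Step 3: result = 30

The answer is 30.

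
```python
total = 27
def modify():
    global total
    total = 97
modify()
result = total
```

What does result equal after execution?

Step 1: total = 27 globally.
Step 2: modify() declares global total and sets it to 97.
Step 3: After modify(), global total = 97. result = 97

The answer is 97.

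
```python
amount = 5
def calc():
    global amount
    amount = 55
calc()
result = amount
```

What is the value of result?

Step 1: amount = 5 globally.
Step 2: calc() declares global amount and sets it to 55.
Step 3: After calc(), global amount = 55. result = 55

The answer is 55.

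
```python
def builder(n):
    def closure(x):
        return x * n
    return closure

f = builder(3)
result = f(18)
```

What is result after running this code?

Step 1: builder(3) creates a closure capturing n = 3.
Step 2: f(18) computes 18 * 3 = 54.
Step 3: result = 54

The answer is 54.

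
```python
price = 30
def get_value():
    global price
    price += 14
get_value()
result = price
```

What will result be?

Step 1: price = 30 globally.
Step 2: get_value() modifies global price: price += 14 = 44.
Step 3: result = 44

The answer is 44.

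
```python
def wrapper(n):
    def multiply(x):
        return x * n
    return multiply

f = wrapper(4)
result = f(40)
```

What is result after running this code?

Step 1: wrapper(4) returns multiply closure with n = 4.
Step 2: f(40) computes 40 * 4 = 160.
Step 3: result = 160

The answer is 160.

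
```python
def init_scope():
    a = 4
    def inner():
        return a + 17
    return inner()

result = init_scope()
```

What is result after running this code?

Step 1: init_scope() defines a = 4.
Step 2: inner() reads a = 4 from enclosing scope, returns 4 + 17 = 21.
Step 3: result = 21

The answer is 21.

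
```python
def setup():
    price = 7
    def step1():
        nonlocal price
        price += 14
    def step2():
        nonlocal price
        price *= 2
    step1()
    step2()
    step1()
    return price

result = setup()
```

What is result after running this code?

Step 1: price = 7.
Step 2: step1(): price = 7 + 14 = 21.
Step 3: step2(): price = 21 * 2 = 42.
Step 4: step1(): price = 42 + 14 = 56. result = 56

The answer is 56.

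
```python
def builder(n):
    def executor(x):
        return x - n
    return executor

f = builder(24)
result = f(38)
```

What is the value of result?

Step 1: builder(24) creates a closure capturing n = 24.
Step 2: f(38) computes 38 - 24 = 14.
Step 3: result = 14

The answer is 14.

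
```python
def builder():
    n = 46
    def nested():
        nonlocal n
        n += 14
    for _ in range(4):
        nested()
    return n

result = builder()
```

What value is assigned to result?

Step 1: n = 46.
Step 2: nested() is called 4 times in a loop, each adding 14 via nonlocal.
Step 3: n = 46 + 14 * 4 = 102

The answer is 102.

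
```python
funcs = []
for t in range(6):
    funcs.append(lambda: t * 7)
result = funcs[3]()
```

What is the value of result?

Step 1: All lambdas reference the same variable t (late binding).
Step 2: After the loop, t = 5. Every lambda returns t * 7.
Step 3: funcs[3]() = 5 * 7 = 35

The answer is 35.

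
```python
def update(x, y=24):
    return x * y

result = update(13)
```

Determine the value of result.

Step 1: update(13) uses default y = 24.
Step 2: Returns 13 * 24 = 312.
Step 3: result = 312

The answer is 312.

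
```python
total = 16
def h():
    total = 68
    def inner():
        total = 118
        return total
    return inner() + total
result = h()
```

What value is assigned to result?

Step 1: h() has local total = 68. inner() has local total = 118.
Step 2: inner() returns its local total = 118.
Step 3: h() returns 118 + its own total (68) = 186

The answer is 186.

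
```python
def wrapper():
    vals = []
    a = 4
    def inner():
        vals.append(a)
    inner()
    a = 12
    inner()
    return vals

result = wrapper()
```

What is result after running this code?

Step 1: a = 4. inner() appends current a to vals.
Step 2: First inner(): appends 4. Then a = 12.
Step 3: Second inner(): appends 12 (closure sees updated a). result = [4, 12]

The answer is [4, 12].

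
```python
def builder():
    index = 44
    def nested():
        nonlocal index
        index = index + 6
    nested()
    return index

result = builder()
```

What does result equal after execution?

Step 1: builder() sets index = 44.
Step 2: nested() uses nonlocal to modify index in builder's scope: index = 44 + 6 = 50.
Step 3: builder() returns the modified index = 50

The answer is 50.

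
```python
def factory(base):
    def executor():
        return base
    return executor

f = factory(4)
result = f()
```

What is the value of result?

Step 1: factory(4) creates closure capturing base = 4.
Step 2: f() returns the captured base = 4.
Step 3: result = 4

The answer is 4.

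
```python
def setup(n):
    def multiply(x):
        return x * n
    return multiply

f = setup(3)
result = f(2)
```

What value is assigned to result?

Step 1: setup(3) returns multiply closure with n = 3.
Step 2: f(2) computes 2 * 3 = 6.
Step 3: result = 6

The answer is 6.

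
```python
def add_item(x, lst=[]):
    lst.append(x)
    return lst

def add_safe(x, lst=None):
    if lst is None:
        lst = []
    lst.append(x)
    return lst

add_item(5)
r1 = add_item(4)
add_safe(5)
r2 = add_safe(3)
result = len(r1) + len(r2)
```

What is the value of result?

Step 1: add_item shares mutable default: after 2 calls, lst = [5, 4], len = 2.
Step 2: add_safe creates fresh list each time: r2 = [3], len = 1.
Step 3: result = 2 + 1 = 3

The answer is 3.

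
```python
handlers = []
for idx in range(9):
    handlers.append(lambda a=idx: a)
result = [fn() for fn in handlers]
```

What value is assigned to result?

Step 1: Default arg a=idx captures idx at each iteration.
Step 2: Each lambda has its own default: 0, 1, ..., 8.
Step 3: result = [0, 1, 2, 3, 4, 5, 6, 7, 8]

The answer is [0, 1, 2, 3, 4, 5, 6, 7, 8].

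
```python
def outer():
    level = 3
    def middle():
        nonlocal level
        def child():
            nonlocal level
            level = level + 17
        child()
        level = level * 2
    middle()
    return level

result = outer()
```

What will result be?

Step 1: level = 3.
Step 2: child() adds 17: level = 3 + 17 = 20.
Step 3: middle() doubles: level = 20 * 2 = 40.
Step 4: result = 40

The answer is 40.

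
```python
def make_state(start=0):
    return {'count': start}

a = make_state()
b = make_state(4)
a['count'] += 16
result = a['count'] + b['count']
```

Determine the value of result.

Step 1: make_state() returns a new dict each call (immutable default 0).
Step 2: a = {'count': 0}, b = {'count': 4}.
Step 3: a['count'] += 16 = 16. result = 16 + 4 = 20

The answer is 20.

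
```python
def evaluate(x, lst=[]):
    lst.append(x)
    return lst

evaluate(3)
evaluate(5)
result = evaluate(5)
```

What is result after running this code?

Step 1: Mutable default argument gotcha! The list [] is created once.
Step 2: Each call appends to the SAME list: [3], [3, 5], [3, 5, 5].
Step 3: result = [3, 5, 5]

The answer is [3, 5, 5].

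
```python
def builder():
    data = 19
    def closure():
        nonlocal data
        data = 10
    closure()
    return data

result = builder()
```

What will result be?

Step 1: builder() sets data = 19.
Step 2: closure() uses nonlocal to reassign data = 10.
Step 3: result = 10

The answer is 10.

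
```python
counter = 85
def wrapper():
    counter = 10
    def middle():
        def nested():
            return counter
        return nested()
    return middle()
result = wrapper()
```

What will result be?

Step 1: wrapper() defines counter = 10. middle() and nested() have no local counter.
Step 2: nested() checks local (none), enclosing middle() (none), enclosing wrapper() and finds counter = 10.
Step 3: result = 10

The answer is 10.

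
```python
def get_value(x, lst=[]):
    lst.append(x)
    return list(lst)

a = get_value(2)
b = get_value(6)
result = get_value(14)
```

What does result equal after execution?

Step 1: Default list is shared. list() creates copies for return values.
Step 2: Internal list grows: [2] -> [2, 6] -> [2, 6, 14].
Step 3: result = [2, 6, 14]

The answer is [2, 6, 14].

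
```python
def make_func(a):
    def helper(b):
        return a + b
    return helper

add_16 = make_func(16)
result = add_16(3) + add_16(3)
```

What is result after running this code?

Step 1: add_16 captures a = 16.
Step 2: add_16(3) = 16 + 3 = 19, called twice.
Step 3: result = 19 + 19 = 38

The answer is 38.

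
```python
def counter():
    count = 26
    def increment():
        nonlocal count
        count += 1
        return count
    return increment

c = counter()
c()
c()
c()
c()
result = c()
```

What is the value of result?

Step 1: counter() creates closure with count = 26.
Step 2: Each c() call increments count via nonlocal. After 5 calls: 26 + 5 = 31.
Step 3: result = 31

The answer is 31.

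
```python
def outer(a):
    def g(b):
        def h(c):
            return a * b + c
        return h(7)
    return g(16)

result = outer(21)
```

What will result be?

Step 1: a = 21, b = 16, c = 7.
Step 2: h() computes a * b + c = 21 * 16 + 7 = 343.
Step 3: result = 343

The answer is 343.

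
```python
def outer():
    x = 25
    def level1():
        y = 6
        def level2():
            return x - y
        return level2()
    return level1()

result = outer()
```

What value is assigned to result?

Step 1: x = 25 in outer. y = 6 in level1.
Step 2: level2() reads x = 25 and y = 6 from enclosing scopes.
Step 3: result = 25 - 6 = 19

The answer is 19.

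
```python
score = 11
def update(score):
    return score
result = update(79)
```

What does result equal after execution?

Step 1: Global score = 11.
Step 2: update(79) takes parameter score = 79, which shadows the global.
Step 3: result = 79

The answer is 79.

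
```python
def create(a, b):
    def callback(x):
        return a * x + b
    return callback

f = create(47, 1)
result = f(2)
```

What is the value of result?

Step 1: create(47, 1) captures a = 47, b = 1.
Step 2: f(2) computes 47 * 2 + 1 = 95.
Step 3: result = 95

The answer is 95.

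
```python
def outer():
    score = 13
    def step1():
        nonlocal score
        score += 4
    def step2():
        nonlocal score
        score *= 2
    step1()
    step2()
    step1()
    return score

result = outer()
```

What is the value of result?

Step 1: score = 13.
Step 2: step1(): score = 13 + 4 = 17.
Step 3: step2(): score = 17 * 2 = 34.
Step 4: step1(): score = 34 + 4 = 38. result = 38

The answer is 38.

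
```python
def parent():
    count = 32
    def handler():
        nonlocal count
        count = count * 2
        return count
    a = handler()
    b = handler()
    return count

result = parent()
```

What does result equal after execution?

Step 1: count starts at 32.
Step 2: First handler(): count = 32 * 2 = 64.
Step 3: Second handler(): count = 64 * 2 = 128.
Step 4: result = 128

The answer is 128.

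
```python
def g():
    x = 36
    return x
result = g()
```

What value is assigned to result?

Step 1: g() defines x = 36 in its local scope.
Step 2: return x finds the local variable x = 36.
Step 3: result = 36

The answer is 36.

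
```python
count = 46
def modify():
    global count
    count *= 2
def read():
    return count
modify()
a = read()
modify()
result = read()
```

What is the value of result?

Step 1: count = 46.
Step 2: First modify(): count = 46 * 2 = 92.
Step 3: Second modify(): count = 92 * 2 = 184.
Step 4: read() returns 184

The answer is 184.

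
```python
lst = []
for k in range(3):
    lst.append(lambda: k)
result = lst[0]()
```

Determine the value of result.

Step 1: The loop creates 3 lambdas, all referencing the same variable k.
Step 2: After the loop, k = 2 (final value).
Step 3: lst[0]() looks up k at call time and finds 2. This is the late binding gotcha. result = 2

The answer is 2.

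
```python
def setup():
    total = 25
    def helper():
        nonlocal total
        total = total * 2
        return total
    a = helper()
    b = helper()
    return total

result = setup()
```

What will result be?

Step 1: total starts at 25.
Step 2: First helper(): total = 25 * 2 = 50.
Step 3: Second helper(): total = 50 * 2 = 100.
Step 4: result = 100

The answer is 100.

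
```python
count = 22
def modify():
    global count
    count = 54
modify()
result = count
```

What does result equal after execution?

Step 1: count = 22 globally.
Step 2: modify() declares global count and sets it to 54.
Step 3: After modify(), global count = 54. result = 54

The answer is 54.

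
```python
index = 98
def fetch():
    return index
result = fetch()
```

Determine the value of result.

Step 1: index = 98 is defined in the global scope.
Step 2: fetch() looks up index. No local index exists, so Python checks the global scope via LEGB rule and finds index = 98.
Step 3: result = 98

The answer is 98.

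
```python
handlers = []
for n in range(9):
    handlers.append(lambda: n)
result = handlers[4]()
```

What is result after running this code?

Step 1: The loop creates 9 lambdas, all referencing the same variable n.
Step 2: After the loop, n = 8 (final value).
Step 3: handlers[4]() looks up n at call time and finds 8. This is the late binding gotcha. result = 8

The answer is 8.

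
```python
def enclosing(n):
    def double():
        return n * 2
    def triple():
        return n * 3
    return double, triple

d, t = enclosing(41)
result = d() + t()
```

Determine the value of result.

Step 1: Both closures capture the same n = 41.
Step 2: d() = 41 * 2 = 82, t() = 41 * 3 = 123.
Step 3: result = 82 + 123 = 205

The answer is 205.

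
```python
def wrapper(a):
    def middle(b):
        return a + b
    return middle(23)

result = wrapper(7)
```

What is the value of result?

Step 1: wrapper(7) passes a = 7.
Step 2: middle(23) has b = 23, reads a = 7 from enclosing.
Step 3: result = 7 + 23 = 30

The answer is 30.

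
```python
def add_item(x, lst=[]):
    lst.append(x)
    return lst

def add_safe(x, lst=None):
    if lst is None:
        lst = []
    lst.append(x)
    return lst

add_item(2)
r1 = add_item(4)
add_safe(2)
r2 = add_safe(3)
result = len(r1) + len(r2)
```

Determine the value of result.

Step 1: add_item shares mutable default: after 2 calls, lst = [2, 4], len = 2.
Step 2: add_safe creates fresh list each time: r2 = [3], len = 1.
Step 3: result = 2 + 1 = 3

The answer is 3.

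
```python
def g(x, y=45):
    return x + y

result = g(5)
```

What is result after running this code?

Step 1: g(5) uses default y = 45.
Step 2: Returns 5 + 45 = 50.
Step 3: result = 50

The answer is 50.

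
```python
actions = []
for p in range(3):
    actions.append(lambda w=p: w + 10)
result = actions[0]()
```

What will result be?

Step 1: Default argument w=p captures p's value at definition time.
Step 2: actions[0] was defined when p = 0, so w defaults to 0.
Step 3: result = 0 + 10 = 10 (default arg fixes the late binding issue)

The answer is 10.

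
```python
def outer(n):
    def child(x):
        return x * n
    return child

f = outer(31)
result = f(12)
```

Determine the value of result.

Step 1: outer(31) creates a closure capturing n = 31.
Step 2: f(12) computes 12 * 31 = 372.
Step 3: result = 372

The answer is 372.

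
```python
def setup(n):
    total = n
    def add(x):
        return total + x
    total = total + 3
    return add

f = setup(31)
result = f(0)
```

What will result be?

Step 1: setup(31) sets total = 31, then total = 31 + 3 = 34.
Step 2: Closures capture by reference, so add sees total = 34.
Step 3: f(0) returns 34 + 0 = 34

The answer is 34.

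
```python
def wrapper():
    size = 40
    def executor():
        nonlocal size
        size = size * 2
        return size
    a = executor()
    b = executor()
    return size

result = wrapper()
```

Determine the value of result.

Step 1: size starts at 40.
Step 2: First executor(): size = 40 * 2 = 80.
Step 3: Second executor(): size = 80 * 2 = 160.
Step 4: result = 160

The answer is 160.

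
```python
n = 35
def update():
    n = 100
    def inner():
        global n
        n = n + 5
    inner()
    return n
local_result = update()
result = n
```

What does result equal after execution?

Step 1: Global n = 35. update() creates local n = 100.
Step 2: inner() declares global n and adds 5: global n = 35 + 5 = 40.
Step 3: update() returns its local n = 100 (unaffected by inner).
Step 4: result = global n = 40

The answer is 40.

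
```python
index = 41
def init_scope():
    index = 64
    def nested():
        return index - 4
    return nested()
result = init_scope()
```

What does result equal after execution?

Step 1: init_scope() shadows global index with index = 64.
Step 2: nested() finds index = 64 in enclosing scope, computes 64 - 4 = 60.
Step 3: result = 60

The answer is 60.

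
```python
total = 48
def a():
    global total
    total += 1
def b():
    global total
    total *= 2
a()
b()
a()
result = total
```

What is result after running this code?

Step 1: total = 48.
Step 2: a(): total = 48 + 1 = 49.
Step 3: b(): total = 49 * 2 = 98.
Step 4: a(): total = 98 + 1 = 99

The answer is 99.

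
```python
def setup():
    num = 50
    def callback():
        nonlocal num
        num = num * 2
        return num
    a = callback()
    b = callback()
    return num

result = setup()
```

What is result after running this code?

Step 1: num starts at 50.
Step 2: First callback(): num = 50 * 2 = 100.
Step 3: Second callback(): num = 100 * 2 = 200.
Step 4: result = 200

The answer is 200.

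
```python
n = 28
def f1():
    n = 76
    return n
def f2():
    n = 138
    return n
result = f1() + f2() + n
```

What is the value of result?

Step 1: Each function shadows global n with its own local.
Step 2: f1() returns 76, f2() returns 138.
Step 3: Global n = 28 is unchanged. result = 76 + 138 + 28 = 242

The answer is 242.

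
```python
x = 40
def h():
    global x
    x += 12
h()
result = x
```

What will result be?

Step 1: x = 40 globally.
Step 2: h() modifies global x: x += 12 = 52.
Step 3: result = 52

The answer is 52.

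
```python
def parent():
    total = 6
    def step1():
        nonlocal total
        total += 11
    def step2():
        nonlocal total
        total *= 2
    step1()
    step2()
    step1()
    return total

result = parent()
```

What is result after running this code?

Step 1: total = 6.
Step 2: step1(): total = 6 + 11 = 17.
Step 3: step2(): total = 17 * 2 = 34.
Step 4: step1(): total = 34 + 11 = 45. result = 45

The answer is 45.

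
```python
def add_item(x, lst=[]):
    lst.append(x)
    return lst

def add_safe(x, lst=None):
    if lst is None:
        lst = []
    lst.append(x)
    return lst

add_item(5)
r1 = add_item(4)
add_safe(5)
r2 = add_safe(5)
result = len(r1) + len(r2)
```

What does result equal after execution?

Step 1: add_item shares mutable default: after 2 calls, lst = [5, 4], len = 2.
Step 2: add_safe creates fresh list each time: r2 = [5], len = 1.
Step 3: result = 2 + 1 = 3

The answer is 3.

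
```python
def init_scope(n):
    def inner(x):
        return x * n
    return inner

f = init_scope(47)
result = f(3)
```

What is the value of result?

Step 1: init_scope(47) creates a closure capturing n = 47.
Step 2: f(3) computes 3 * 47 = 141.
Step 3: result = 141

The answer is 141.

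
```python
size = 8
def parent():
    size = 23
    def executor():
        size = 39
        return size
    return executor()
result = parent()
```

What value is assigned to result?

Step 1: Three scopes define size: global (8), parent (23), executor (39).
Step 2: executor() has its own local size = 39, which shadows both enclosing and global.
Step 3: result = 39 (local wins in LEGB)

The answer is 39.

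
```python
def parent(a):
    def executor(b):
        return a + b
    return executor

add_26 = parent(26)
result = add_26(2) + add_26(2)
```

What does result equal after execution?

Step 1: add_26 captures a = 26.
Step 2: add_26(2) = 26 + 2 = 28, called twice.
Step 3: result = 28 + 28 = 56

The answer is 56.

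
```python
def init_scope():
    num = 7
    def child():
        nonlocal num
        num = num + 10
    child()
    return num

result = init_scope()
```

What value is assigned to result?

Step 1: init_scope() sets num = 7.
Step 2: child() uses nonlocal to modify num in init_scope's scope: num = 7 + 10 = 17.
Step 3: init_scope() returns the modified num = 17

The answer is 17.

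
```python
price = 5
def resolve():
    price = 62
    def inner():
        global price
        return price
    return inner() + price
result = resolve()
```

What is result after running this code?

Step 1: Global price = 5. resolve() shadows with local price = 62.
Step 2: inner() uses global keyword, so inner() returns global price = 5.
Step 3: resolve() returns 5 + 62 = 67

The answer is 67.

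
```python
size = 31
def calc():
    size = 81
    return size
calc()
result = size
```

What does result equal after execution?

Step 1: size = 31 globally.
Step 2: calc() creates a LOCAL size = 81 (no global keyword!).
Step 3: The global size is unchanged. result = 31

The answer is 31.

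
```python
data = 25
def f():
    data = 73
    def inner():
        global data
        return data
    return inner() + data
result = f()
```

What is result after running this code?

Step 1: Global data = 25. f() shadows with local data = 73.
Step 2: inner() uses global keyword, so inner() returns global data = 25.
Step 3: f() returns 25 + 73 = 98

The answer is 98.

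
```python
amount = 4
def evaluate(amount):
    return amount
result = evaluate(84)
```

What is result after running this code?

Step 1: Global amount = 4.
Step 2: evaluate(84) takes parameter amount = 84, which shadows the global.
Step 3: result = 84

The answer is 84.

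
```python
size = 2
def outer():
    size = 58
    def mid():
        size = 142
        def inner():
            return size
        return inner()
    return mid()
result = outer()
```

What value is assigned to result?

Step 1: Three levels of shadowing: global 2, outer 58, mid 142.
Step 2: inner() finds size = 142 in enclosing mid() scope.
Step 3: result = 142

The answer is 142.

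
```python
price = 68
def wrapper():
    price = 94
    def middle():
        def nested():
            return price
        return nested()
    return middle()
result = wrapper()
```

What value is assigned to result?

Step 1: wrapper() defines price = 94. middle() and nested() have no local price.
Step 2: nested() checks local (none), enclosing middle() (none), enclosing wrapper() and finds price = 94.
Step 3: result = 94

The answer is 94.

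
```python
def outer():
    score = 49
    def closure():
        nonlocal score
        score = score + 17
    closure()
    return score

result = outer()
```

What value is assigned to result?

Step 1: outer() sets score = 49.
Step 2: closure() uses nonlocal to modify score in outer's scope: score = 49 + 17 = 66.
Step 3: outer() returns the modified score = 66

The answer is 66.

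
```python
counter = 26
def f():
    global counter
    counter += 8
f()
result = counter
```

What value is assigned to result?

Step 1: counter = 26 globally.
Step 2: f() modifies global counter: counter += 8 = 34.
Step 3: result = 34

The answer is 34.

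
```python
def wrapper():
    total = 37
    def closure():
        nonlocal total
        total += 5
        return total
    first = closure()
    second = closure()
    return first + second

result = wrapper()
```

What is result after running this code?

Step 1: total starts at 37.
Step 2: First call: total = 37 + 5 = 42, returns 42.
Step 3: Second call: total = 42 + 5 = 47, returns 47.
Step 4: result = 42 + 47 = 89

The answer is 89.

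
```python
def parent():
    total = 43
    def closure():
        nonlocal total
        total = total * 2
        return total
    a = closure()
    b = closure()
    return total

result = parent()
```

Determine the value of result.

Step 1: total starts at 43.
Step 2: First closure(): total = 43 * 2 = 86.
Step 3: Second closure(): total = 86 * 2 = 172.
Step 4: result = 172

The answer is 172.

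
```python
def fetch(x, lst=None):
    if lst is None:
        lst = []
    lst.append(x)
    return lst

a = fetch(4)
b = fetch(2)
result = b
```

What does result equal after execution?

Step 1: None default with guard creates a NEW list each call.
Step 2: a = [4] (fresh list). b = [2] (another fresh list).
Step 3: result = [2] (this is the fix for mutable default)

The answer is [2].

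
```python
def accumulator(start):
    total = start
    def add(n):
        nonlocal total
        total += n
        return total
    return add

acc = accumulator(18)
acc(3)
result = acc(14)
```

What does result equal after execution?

Step 1: accumulator(18) creates closure with total = 18.
Step 2: First acc(3): total = 18 + 3 = 21.
Step 3: Second acc(14): total = 21 + 14 = 35. result = 35

The answer is 35.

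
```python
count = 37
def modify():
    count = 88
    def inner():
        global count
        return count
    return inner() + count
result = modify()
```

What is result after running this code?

Step 1: Global count = 37. modify() shadows with local count = 88.
Step 2: inner() uses global keyword, so inner() returns global count = 37.
Step 3: modify() returns 37 + 88 = 125

The answer is 125.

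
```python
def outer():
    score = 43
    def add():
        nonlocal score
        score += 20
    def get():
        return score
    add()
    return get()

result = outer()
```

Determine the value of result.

Step 1: score = 43. add() modifies it via nonlocal, get() reads it.
Step 2: add() makes score = 43 + 20 = 63.
Step 3: get() returns 63. result = 63

The answer is 63.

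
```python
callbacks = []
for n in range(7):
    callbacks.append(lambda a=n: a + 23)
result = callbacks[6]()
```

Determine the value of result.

Step 1: Default argument a=n captures n's value at definition time.
Step 2: callbacks[6] was defined when n = 6, so a defaults to 6.
Step 3: result = 6 + 23 = 29 (default arg fixes the late binding issue)

The answer is 29.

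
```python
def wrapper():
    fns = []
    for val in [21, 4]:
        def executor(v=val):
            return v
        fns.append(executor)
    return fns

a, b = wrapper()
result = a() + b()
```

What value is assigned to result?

Step 1: Default argument v=val captures val at each iteration.
Step 2: a() returns 21 (captured at first iteration), b() returns 4 (captured at second).
Step 3: result = 21 + 4 = 25

The answer is 25.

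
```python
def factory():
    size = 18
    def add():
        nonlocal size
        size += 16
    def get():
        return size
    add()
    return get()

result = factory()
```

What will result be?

Step 1: size = 18. add() modifies it via nonlocal, get() reads it.
Step 2: add() makes size = 18 + 16 = 34.
Step 3: get() returns 34. result = 34

The answer is 34.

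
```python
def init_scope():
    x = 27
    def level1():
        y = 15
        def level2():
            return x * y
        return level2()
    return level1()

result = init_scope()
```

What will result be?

Step 1: x = 27 in init_scope. y = 15 in level1.
Step 2: level2() reads x = 27 and y = 15 from enclosing scopes.
Step 3: result = 27 * 15 = 405

The answer is 405.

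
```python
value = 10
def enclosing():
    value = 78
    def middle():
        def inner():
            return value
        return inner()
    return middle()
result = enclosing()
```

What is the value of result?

Step 1: enclosing() defines value = 78. middle() and inner() have no local value.
Step 2: inner() checks local (none), enclosing middle() (none), enclosing enclosing() and finds value = 78.
Step 3: result = 78

The answer is 78.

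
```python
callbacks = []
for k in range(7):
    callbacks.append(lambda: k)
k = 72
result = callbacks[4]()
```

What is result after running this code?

Step 1: Lambdas capture the variable k by reference, not by value.
Step 2: After the loop, k is reassigned to 72.
Step 3: callbacks[4]() looks up the current k = 72. result = 72

The answer is 72.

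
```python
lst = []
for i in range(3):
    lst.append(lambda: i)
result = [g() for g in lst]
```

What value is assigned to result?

Step 1: All 3 lambdas share the same variable i.
Step 2: After the loop, i = 2.
Step 3: Each call returns 2. result = [2, 2, 2]

The answer is [2, 2, 2].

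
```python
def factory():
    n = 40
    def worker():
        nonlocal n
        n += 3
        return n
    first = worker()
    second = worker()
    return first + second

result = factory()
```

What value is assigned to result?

Step 1: n starts at 40.
Step 2: First call: n = 40 + 3 = 43, returns 43.
Step 3: Second call: n = 43 + 3 = 46, returns 46.
Step 4: result = 43 + 46 = 89

The answer is 89.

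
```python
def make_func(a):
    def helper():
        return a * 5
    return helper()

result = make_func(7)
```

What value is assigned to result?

Step 1: make_func(7) binds parameter a = 7.
Step 2: helper() accesses a = 7 from enclosing scope.
Step 3: result = 7 * 5 = 35

The answer is 35.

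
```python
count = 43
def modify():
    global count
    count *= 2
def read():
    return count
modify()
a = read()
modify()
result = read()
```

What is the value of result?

Step 1: count = 43.
Step 2: First modify(): count = 43 * 2 = 86.
Step 3: Second modify(): count = 86 * 2 = 172.
Step 4: read() returns 172

The answer is 172.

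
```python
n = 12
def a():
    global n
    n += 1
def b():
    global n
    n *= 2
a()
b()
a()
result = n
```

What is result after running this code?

Step 1: n = 12.
Step 2: a(): n = 12 + 1 = 13.
Step 3: b(): n = 13 * 2 = 26.
Step 4: a(): n = 26 + 1 = 27

The answer is 27.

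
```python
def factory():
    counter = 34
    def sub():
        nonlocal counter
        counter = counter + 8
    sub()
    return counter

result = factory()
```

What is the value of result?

Step 1: factory() sets counter = 34.
Step 2: sub() uses nonlocal to modify counter in factory's scope: counter = 34 + 8 = 42.
Step 3: factory() returns the modified counter = 42

The answer is 42.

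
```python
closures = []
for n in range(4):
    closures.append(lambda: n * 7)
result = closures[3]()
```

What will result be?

Step 1: All lambdas reference the same variable n (late binding).
Step 2: After the loop, n = 3. Every lambda returns n * 7.
Step 3: closures[3]() = 3 * 7 = 21

The answer is 21.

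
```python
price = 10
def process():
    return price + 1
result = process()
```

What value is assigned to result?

Step 1: price = 10 is defined globally.
Step 2: process() looks up price from global scope = 10, then computes 10 + 1 = 11.
Step 3: result = 11

The answer is 11.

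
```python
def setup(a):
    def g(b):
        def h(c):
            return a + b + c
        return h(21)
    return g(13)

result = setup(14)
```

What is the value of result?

Step 1: a = 14, b = 13, c = 21 across three nested scopes.
Step 2: h() accesses all three via LEGB rule.
Step 3: result = 14 + 13 + 21 = 48

The answer is 48.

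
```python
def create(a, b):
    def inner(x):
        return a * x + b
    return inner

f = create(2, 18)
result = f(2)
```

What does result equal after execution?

Step 1: create(2, 18) captures a = 2, b = 18.
Step 2: f(2) computes 2 * 2 + 18 = 22.
Step 3: result = 22

The answer is 22.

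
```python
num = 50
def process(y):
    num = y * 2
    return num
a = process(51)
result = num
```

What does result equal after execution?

Step 1: Global num = 50.
Step 2: process(51) creates local num = 51 * 2 = 102.
Step 3: Global num unchanged because no global keyword. result = 50

The answer is 50.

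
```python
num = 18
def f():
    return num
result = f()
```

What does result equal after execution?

Step 1: num = 18 is defined in the global scope.
Step 2: f() looks up num. No local num exists, so Python checks the global scope via LEGB rule and finds num = 18.
Step 3: result = 18

The answer is 18.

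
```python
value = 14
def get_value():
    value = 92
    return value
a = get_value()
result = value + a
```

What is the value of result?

Step 1: Global value = 14. get_value() returns local value = 92.
Step 2: a = 92. Global value still = 14.
Step 3: result = 14 + 92 = 106

The answer is 106.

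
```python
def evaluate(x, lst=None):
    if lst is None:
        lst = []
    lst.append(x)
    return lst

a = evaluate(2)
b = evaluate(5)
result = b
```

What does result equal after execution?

Step 1: None default with guard creates a NEW list each call.
Step 2: a = [2] (fresh list). b = [5] (another fresh list).
Step 3: result = [5] (this is the fix for mutable default)

The answer is [5].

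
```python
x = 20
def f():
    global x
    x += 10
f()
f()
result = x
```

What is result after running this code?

Step 1: x = 20.
Step 2: First f(): x = 20 + 10 = 30.
Step 3: Second f(): x = 30 + 10 = 40. result = 40

The answer is 40.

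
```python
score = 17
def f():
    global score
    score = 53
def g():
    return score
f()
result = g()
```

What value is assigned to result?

Step 1: score = 17.
Step 2: f() sets global score = 53.
Step 3: g() reads global score = 53. result = 53

The answer is 53.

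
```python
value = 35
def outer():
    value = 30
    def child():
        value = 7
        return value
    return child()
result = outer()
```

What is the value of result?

Step 1: Three scopes define value: global (35), outer (30), child (7).
Step 2: child() has its own local value = 7, which shadows both enclosing and global.
Step 3: result = 7 (local wins in LEGB)

The answer is 7.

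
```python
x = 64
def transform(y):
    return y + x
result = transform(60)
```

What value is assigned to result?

Step 1: x = 64 is defined globally.
Step 2: transform(60) uses parameter y = 60 and looks up x from global scope = 64.
Step 3: result = 60 + 64 = 124

The answer is 124.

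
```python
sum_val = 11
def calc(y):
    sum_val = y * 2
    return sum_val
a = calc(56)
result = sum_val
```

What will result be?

Step 1: Global sum_val = 11.
Step 2: calc(56) creates local sum_val = 56 * 2 = 112.
Step 3: Global sum_val unchanged because no global keyword. result = 11

The answer is 11.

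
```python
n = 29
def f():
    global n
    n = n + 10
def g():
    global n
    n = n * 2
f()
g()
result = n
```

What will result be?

Step 1: n = 29.
Step 2: f() adds 10: n = 29 + 10 = 39.
Step 3: g() doubles: n = 39 * 2 = 78.
Step 4: result = 78

The answer is 78.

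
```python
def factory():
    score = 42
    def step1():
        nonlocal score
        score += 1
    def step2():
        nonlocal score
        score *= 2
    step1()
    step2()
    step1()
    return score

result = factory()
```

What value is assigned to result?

Step 1: score = 42.
Step 2: step1(): score = 42 + 1 = 43.
Step 3: step2(): score = 43 * 2 = 86.
Step 4: step1(): score = 86 + 1 = 87. result = 87

The answer is 87.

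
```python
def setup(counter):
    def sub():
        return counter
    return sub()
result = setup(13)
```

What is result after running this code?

Step 1: setup(13) binds parameter counter = 13.
Step 2: sub() looks up counter in enclosing scope and finds the parameter counter = 13.
Step 3: result = 13

The answer is 13.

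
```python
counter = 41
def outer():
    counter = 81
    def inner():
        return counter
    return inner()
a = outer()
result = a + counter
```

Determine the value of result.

Step 1: outer() has local counter = 81. inner() reads from enclosing.
Step 2: outer() returns 81. Global counter = 41 unchanged.
Step 3: result = 81 + 41 = 122

The answer is 122.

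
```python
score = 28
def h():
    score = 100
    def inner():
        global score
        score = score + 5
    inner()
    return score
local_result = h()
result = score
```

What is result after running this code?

Step 1: Global score = 28. h() creates local score = 100.
Step 2: inner() declares global score and adds 5: global score = 28 + 5 = 33.
Step 3: h() returns its local score = 100 (unaffected by inner).
Step 4: result = global score = 33

The answer is 33.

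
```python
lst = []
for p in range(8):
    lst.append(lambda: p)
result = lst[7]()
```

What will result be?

Step 1: The loop creates 8 lambdas, all referencing the same variable p.
Step 2: After the loop, p = 7 (final value).
Step 3: lst[7]() looks up p at call time and finds 7. This is the late binding gotcha. result = 7

The answer is 7.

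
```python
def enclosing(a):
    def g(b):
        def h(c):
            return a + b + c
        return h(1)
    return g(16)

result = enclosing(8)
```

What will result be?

Step 1: a = 8, b = 16, c = 1 across three nested scopes.
Step 2: h() accesses all three via LEGB rule.
Step 3: result = 8 + 16 + 1 = 25

The answer is 25.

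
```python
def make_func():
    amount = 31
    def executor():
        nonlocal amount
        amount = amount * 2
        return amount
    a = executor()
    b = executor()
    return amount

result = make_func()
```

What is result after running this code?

Step 1: amount starts at 31.
Step 2: First executor(): amount = 31 * 2 = 62.
Step 3: Second executor(): amount = 62 * 2 = 124.
Step 4: result = 124

The answer is 124.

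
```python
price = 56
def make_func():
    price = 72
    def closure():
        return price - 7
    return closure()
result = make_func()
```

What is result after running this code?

Step 1: make_func() shadows global price with price = 72.
Step 2: closure() finds price = 72 in enclosing scope, computes 72 - 7 = 65.
Step 3: result = 65

The answer is 65.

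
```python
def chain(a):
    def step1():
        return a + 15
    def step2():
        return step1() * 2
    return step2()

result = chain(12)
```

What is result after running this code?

Step 1: chain(12) captures a = 12.
Step 2: step2() calls step1() which returns 12 + 15 = 27.
Step 3: step2() returns 27 * 2 = 54

The answer is 54.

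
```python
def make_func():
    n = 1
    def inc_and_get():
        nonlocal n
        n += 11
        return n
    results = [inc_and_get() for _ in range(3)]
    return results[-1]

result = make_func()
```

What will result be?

Step 1: n = 1.
Step 2: Three calls to inc_and_get(), each adding 11.
Step 3: Last value = 1 + 11 * 3 = 34

The answer is 34.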